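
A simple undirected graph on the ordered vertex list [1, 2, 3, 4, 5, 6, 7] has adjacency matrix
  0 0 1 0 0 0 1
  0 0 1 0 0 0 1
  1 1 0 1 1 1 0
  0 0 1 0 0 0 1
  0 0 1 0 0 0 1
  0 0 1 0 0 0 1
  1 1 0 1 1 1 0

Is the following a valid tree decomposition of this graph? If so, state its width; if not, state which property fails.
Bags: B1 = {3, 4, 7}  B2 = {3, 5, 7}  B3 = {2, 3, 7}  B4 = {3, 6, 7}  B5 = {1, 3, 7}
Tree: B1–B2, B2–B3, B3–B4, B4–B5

Yes; width 2.

Checking the three conditions: (i) the bags cover all of {1, 2, 3, 4, 5, 6, 7}; (ii) for each edge, some bag contains both endpoints; (iii) the bags containing any fixed vertex form a subtree. All hold, so the decomposition is valid with width 3 − 1 = 2.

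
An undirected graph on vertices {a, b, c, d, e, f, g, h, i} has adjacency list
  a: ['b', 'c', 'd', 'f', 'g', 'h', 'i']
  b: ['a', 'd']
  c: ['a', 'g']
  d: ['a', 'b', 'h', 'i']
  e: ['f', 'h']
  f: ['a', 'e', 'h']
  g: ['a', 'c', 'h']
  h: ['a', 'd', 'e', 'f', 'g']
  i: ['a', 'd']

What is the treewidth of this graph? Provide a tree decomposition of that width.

The largest bag has 3 vertices, giving width 2; this decomposition certifies tw(G) ≤ 2. For the lower bound, the 3 vertices {e, f, h} are pairwise adjacent, and any tree decomposition puts a clique entirely inside one bag — forcing width ≥ 2. Combining the bounds, tw(G) = 2.

Treewidth 2.
One optimal decomposition is:
Bags: B1 = {a, f, h}  B2 = {a, g, h}  B3 = {a, d, h}  B4 = {e, f, h}  B5 = {a, c, g}  B6 = {a, d, i}  B7 = {a, b, d}
Tree: B1–B2, B1–B3, B1–B4, B2–B5, B3–B6, B3–B7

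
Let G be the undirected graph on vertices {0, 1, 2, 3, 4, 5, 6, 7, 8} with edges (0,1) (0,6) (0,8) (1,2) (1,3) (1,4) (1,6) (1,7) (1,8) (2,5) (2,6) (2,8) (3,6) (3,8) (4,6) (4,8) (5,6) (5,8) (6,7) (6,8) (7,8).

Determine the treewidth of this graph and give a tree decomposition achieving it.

Treewidth 3.
One optimal decomposition is:
Bags: B1 = {0, 1, 6, 8}  B2 = {1, 4, 6, 8}  B3 = {1, 6, 7, 8}  B4 = {1, 2, 6, 8}  B5 = {1, 3, 6, 8}  B6 = {2, 5, 6, 8}
Tree: B1–B2, B2–B3, B3–B4, B1–B5, B4–B6

Every bag has size at most 4, so the width is 4 − 1 = 3 and tw(G) ≤ 3. For the lower bound, the 4 vertices {0, 1, 6, 8} are pairwise adjacent, and any tree decomposition puts a clique entirely inside one bag — forcing width ≥ 3. Hence tw(G) = 3 exactly.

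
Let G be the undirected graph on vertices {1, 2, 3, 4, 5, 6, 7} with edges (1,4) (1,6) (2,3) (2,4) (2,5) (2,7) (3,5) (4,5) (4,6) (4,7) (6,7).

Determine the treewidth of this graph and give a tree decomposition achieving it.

Treewidth 2.
One optimal decomposition is:
Bags: B1 = {2, 4, 5}  B2 = {2, 3, 5}  B3 = {2, 4, 7}  B4 = {4, 6, 7}  B5 = {1, 4, 6}
Tree: B1–B2, B1–B3, B3–B4, B4–B5

Every bag has size at most 3, so the width is 3 − 1 = 2 and tw(G) ≤ 2. Conversely, {2, 3, 5} is a clique of size 3, and the vertices of any clique must share a bag in every tree decomposition; so some bag has ≥ 3 vertices and tw(G) ≥ 2. Combining the bounds, tw(G) = 2.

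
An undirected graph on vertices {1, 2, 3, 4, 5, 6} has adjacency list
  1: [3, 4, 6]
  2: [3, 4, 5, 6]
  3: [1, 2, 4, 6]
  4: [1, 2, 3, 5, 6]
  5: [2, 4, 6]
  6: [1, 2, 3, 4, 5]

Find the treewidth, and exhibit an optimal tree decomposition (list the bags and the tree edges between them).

Treewidth 3.
One such decomposition:
Bags: B1 = {2, 4, 5, 6}  B2 = {2, 3, 4, 6}  B3 = {1, 3, 4, 6}
Tree: B1–B2, B2–B3

The largest bag has 4 vertices, giving width 3; this decomposition certifies tw(G) ≤ 3. Conversely, {1, 3, 4, 6} is a clique of size 4, and the vertices of any clique must share a bag in every tree decomposition; so some bag has ≥ 4 vertices and tw(G) ≥ 3. Hence tw(G) = 3 exactly.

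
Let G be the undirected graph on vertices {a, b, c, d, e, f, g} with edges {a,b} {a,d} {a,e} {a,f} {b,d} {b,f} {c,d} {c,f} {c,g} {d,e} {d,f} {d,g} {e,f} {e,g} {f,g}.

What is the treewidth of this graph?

3

A width-3 tree decomposition is:
Bags: B1 = {d, e, f, g}  B2 = {a, d, e, f}  B3 = {c, d, f, g}  B4 = {a, b, d, f}
Tree: B1–B2, B1–B3, B2–B4
Each bag holds 4 vertices, so the decomposition has width 3, which upper-bounds the treewidth. On the other hand G contains the 4-clique {d, e, f, g}. A clique must lie in a single bag of any decomposition, so no decomposition can have width below 3. Therefore the treewidth is 3.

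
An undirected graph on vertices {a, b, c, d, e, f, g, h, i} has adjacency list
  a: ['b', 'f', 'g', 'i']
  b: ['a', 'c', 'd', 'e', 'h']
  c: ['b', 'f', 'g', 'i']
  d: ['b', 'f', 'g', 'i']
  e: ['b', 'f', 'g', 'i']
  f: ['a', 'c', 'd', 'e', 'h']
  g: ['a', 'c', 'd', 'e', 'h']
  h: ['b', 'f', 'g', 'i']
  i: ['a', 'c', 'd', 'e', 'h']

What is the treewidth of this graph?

4

A width-4 tree decomposition is:
Bags: B1 = {b, f, g, h, i}  B2 = {a, b, f, g, i}  B3 = {b, e, f, g, i}  B4 = {b, d, f, g, i}  B5 = {b, c, f, g, i}
Tree: B1–B2, B2–B3, B3–B4, B4–B5
Each bag holds 5 vertices, so the decomposition has width 4, which upper-bounds the treewidth. For the lower bound: the 5 vertex sets {f,h}, {a,b}, {e,i}, {g}, {d} are disjoint, each induces a connected subgraph, and every pair is joined by at least one edge of G. Contracting each set to a single vertex therefore yields K_{5} as a minor, and since treewidth is minor-monotone, tw(G) ≥ tw(K_{5}) = 4. Combining the bounds, tw(G) = 4.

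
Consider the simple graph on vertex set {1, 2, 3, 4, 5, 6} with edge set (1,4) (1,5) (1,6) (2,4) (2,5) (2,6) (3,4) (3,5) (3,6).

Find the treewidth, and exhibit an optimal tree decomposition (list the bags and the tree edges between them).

Each bag holds 4 vertices, so the decomposition has width 3, which upper-bounds the treewidth. For the lower bound: the 4 vertex sets {2,6}, {3,4}, {1}, {5} are disjoint, each induces a connected subgraph, and every pair is joined by at least one edge of G. Contracting each set to a single vertex therefore yields K_{4} as a minor, and since treewidth is minor-monotone, tw(G) ≥ tw(K_{4}) = 3. Combining the bounds, tw(G) = 3.

Treewidth 3.
One optimal decomposition is:
Bags: B1 = {1, 2, 3, 6}  B2 = {1, 2, 3, 4}  B3 = {1, 2, 3, 5}
Tree: B1–B2, B2–B3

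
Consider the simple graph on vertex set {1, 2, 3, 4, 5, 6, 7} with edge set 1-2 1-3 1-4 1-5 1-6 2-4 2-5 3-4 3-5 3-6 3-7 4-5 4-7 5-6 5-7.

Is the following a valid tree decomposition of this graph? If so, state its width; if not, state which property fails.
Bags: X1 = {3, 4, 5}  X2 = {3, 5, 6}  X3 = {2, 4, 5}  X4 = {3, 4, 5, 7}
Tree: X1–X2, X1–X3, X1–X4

A tree decomposition must satisfy three properties: every vertex lies in some bag; for every edge, both endpoints lie together in some bag; and for every vertex, the bags containing it form a connected subtree. Here vertex 1 appears in no bag, so the decomposition is invalid.

No — vertex 1 appears in no bag.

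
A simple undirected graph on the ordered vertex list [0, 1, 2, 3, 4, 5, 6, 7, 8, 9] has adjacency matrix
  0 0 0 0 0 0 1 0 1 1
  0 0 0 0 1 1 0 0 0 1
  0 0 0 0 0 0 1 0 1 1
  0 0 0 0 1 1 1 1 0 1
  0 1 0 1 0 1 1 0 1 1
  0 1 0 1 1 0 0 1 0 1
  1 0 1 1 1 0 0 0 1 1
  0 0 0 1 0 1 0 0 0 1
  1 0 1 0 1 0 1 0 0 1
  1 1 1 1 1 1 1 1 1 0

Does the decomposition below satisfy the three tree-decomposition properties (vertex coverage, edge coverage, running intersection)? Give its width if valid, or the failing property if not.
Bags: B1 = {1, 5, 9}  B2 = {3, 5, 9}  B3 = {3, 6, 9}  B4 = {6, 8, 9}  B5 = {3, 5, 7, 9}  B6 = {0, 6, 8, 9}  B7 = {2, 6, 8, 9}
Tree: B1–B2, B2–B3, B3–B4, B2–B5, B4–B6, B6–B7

No — vertex 4 appears in no bag.

A tree decomposition must satisfy three properties: every vertex lies in some bag; for every edge, both endpoints lie together in some bag; and for every vertex, the bags containing it form a connected subtree. Here vertex 4 appears in no bag, so the decomposition is invalid.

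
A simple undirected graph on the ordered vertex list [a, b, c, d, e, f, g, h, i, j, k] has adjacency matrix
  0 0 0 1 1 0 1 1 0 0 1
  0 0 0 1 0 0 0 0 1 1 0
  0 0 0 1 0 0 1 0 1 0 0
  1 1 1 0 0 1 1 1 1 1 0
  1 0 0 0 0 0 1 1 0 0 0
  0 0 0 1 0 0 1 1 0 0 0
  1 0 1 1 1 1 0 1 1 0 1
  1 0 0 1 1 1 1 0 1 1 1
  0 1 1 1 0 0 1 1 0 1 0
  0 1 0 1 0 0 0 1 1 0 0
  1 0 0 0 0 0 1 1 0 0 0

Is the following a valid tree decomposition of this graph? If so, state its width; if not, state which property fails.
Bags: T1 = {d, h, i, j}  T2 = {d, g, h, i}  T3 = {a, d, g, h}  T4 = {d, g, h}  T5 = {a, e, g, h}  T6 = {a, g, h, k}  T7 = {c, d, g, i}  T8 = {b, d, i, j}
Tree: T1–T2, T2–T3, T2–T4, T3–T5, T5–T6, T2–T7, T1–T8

A tree decomposition must satisfy three properties: every vertex lies in some bag; for every edge, both endpoints lie together in some bag; and for every vertex, the bags containing it form a connected subtree. Here vertex f appears in no bag, so the decomposition is invalid.

No — vertex f appears in no bag.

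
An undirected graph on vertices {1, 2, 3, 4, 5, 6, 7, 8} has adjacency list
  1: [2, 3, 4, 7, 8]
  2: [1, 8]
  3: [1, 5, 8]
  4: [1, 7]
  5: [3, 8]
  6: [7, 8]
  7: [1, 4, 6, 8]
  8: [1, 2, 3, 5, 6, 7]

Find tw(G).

2

A width-2 tree decomposition is:
Bags: B1 = {1, 7, 8}  B2 = {1, 2, 8}  B3 = {1, 4, 7}  B4 = {1, 3, 8}  B5 = {3, 5, 8}  B6 = {6, 7, 8}
Tree: B1–B2, B1–B3, B2–B4, B4–B5, B1–B6
Every bag has size at most 3, so the width is 3 − 1 = 2 and tw(G) ≤ 2. On the other hand G contains the 3-clique {1, 2, 8}. A clique must lie in a single bag of any decomposition, so no decomposition can have width below 2. Hence tw(G) = 2 exactly.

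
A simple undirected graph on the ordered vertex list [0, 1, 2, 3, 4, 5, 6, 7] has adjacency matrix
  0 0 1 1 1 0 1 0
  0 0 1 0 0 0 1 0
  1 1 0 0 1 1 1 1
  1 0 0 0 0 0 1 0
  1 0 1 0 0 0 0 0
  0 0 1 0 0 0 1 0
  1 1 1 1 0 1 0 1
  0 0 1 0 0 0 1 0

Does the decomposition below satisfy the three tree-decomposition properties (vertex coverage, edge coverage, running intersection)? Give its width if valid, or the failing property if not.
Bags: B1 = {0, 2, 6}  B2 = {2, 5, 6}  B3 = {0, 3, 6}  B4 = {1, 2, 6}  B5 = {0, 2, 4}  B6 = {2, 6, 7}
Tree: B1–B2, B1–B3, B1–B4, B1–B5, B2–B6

Yes; width 2.

Vertex coverage: the bags together contain {0, 1, 2, 3, 4, 5, 6, 7}, the full vertex set. Edge coverage: each edge of G has both endpoints in at least one bag. Running intersection: for every vertex, the bags containing it form a connected subtree. All three properties hold, so this is a valid tree decomposition of width max|bag| − 1 = 2, and hence tw(G) ≤ 2.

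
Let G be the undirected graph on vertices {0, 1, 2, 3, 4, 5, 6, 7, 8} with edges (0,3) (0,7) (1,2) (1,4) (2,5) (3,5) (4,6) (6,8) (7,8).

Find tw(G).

2

A width-2 tree decomposition is:
Bags: B1 = {1, 2, 4}  B2 = {2, 4, 6}  B3 = {2, 6, 8}  B4 = {2, 7, 8}  B5 = {0, 2, 7}  B6 = {0, 2, 3}  B7 = {2, 3, 5}
Tree: B1–B2, B2–B3, B3–B4, B4–B5, B5–B6, B6–B7
Every bag has size at most 3, so the width is 3 − 1 = 2 and tw(G) ≤ 2. The edges 2–1–4–6–8–7–0–3–5–2 form a cycle, so G is not a tree and its treewidth is at least 2. Combining the bounds, tw(G) = 2.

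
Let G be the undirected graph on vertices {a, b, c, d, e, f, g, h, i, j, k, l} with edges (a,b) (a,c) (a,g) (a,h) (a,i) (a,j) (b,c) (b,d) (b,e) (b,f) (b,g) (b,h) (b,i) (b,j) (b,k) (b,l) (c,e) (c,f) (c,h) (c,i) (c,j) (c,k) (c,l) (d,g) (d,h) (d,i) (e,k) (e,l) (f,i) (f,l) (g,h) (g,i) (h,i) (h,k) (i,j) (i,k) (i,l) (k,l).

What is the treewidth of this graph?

A width-4 tree decomposition is:
Bags: B1 = {b, c, i, k, l}  B2 = {b, c, h, i, k}  B3 = {a, b, c, h, i}  B4 = {b, c, e, k, l}  B5 = {a, b, c, i, j}  B6 = {a, b, g, h, i}  B7 = {b, d, g, h, i}  B8 = {b, c, f, i, l}
Tree: B1–B2, B2–B3, B1–B4, B3–B5, B3–B6, B6–B7, B1–B8
Every bag has size at most 5, so the width is 5 − 1 = 4 and tw(G) ≤ 4. For the lower bound, the 5 vertices {b, c, e, k, l} are pairwise adjacent, and any tree decomposition puts a clique entirely inside one bag — forcing width ≥ 4. Combining the bounds, tw(G) = 4.

4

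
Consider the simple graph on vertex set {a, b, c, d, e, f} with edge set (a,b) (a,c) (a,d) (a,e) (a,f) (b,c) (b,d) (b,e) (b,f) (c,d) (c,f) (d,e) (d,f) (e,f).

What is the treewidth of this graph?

A width-4 tree decomposition is:
Bags: B1 = {a, b, d, e, f}  B2 = {a, b, c, d, f}
Tree: B1–B2
The largest bag has 5 vertices, giving width 4; this decomposition certifies tw(G) ≤ 4. On the other hand G contains the 5-clique {a, b, d, e, f}. A clique must lie in a single bag of any decomposition, so no decomposition can have width below 4. Hence tw(G) = 4 exactly.

4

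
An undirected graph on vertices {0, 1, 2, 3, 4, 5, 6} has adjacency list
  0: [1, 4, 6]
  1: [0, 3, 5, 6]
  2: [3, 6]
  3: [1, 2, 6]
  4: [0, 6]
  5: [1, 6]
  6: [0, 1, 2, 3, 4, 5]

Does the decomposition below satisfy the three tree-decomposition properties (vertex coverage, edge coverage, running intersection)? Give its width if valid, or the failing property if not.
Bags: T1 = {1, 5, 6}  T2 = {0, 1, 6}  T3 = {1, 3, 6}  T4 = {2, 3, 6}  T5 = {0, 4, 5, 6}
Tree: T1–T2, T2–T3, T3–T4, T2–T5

No — bags containing vertex 5 are not connected in the tree.

A tree decomposition must satisfy three properties: every vertex lies in some bag; for every edge, both endpoints lie together in some bag; and for every vertex, the bags containing it form a connected subtree. Here bags containing vertex 5 are not connected in the tree, so the decomposition is invalid.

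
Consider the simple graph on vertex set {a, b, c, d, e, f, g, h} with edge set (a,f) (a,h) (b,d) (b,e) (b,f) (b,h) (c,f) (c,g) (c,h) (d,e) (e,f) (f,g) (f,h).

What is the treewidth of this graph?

A width-2 tree decomposition is:
Bags: B1 = {c, f, h}  B2 = {b, f, h}  B3 = {c, f, g}  B4 = {a, f, h}  B5 = {b, e, f}  B6 = {b, d, e}
Tree: B1–B2, B1–B3, B1–B4, B2–B5, B5–B6
Every bag has size at most 3, so the width is 3 − 1 = 2 and tw(G) ≤ 2. Conversely, {b, d, e} is a clique of size 3, and the vertices of any clique must share a bag in every tree decomposition; so some bag has ≥ 3 vertices and tw(G) ≥ 2. Hence tw(G) = 2 exactly.

2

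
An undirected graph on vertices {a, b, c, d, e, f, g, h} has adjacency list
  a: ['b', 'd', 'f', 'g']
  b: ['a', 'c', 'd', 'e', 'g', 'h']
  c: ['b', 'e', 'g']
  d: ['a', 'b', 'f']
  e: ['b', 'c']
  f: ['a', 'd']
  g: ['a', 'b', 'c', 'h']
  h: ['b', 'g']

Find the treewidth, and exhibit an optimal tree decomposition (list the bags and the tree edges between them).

The largest bag has 3 vertices, giving width 2; this decomposition certifies tw(G) ≤ 2. Conversely, {a, d, f} is a clique of size 3, and the vertices of any clique must share a bag in every tree decomposition; so some bag has ≥ 3 vertices and tw(G) ≥ 2. Combining the bounds, tw(G) = 2.

Treewidth 2.
Bags: B1 = {b, c, g}  B2 = {a, b, g}  B3 = {a, b, d}  B4 = {b, g, h}  B5 = {b, c, e}  B6 = {a, d, f}
Tree: B1–B2, B2–B3, B1–B4, B1–B5, B3–B6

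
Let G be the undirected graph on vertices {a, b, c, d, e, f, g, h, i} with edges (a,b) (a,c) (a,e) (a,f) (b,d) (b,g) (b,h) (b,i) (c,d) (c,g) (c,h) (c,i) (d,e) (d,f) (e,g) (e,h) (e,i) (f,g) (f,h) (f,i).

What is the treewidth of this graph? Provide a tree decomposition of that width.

Every bag has size at most 5, so the width is 5 − 1 = 4 and tw(G) ≤ 4. For the lower bound: the 5 vertex sets {b,i}, {f,h}, {d,e}, {c}, {g} are disjoint, each induces a connected subgraph, and every pair is joined by at least one edge of G. Contracting each set to a single vertex therefore yields K_{5} as a minor, and since treewidth is minor-monotone, tw(G) ≥ tw(K_{5}) = 4. Combining the bounds, tw(G) = 4.

Treewidth 4.
One such decomposition:
Bags: B1 = {b, c, e, f, i}  B2 = {b, c, e, f, h}  B3 = {b, c, d, e, f}  B4 = {b, c, e, f, g}  B5 = {a, b, c, e, f}
Tree: B1–B2, B2–B3, B3–B4, B4–B5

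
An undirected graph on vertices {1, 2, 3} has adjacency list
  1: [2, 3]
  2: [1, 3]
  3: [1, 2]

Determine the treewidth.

A width-2 tree decomposition is:
Bags: B1 = {1, 2, 3}
Tree: (single bag)
A single bag containing all 3 vertices is trivially a valid decomposition of width 2. On the other hand G contains the 3-clique {1, 2, 3}. A clique must lie in a single bag of any decomposition, so no decomposition can have width below 2. Hence tw(G) = 2 exactly.

2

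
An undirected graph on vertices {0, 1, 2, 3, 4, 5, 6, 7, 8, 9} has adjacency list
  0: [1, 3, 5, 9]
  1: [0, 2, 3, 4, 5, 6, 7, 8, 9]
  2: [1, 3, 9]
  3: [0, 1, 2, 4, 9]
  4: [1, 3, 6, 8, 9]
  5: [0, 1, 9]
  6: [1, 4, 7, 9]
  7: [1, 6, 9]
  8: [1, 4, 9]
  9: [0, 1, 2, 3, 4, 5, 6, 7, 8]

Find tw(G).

3

A width-3 tree decomposition is:
Bags: B1 = {1, 4, 6, 9}  B2 = {1, 3, 4, 9}  B3 = {0, 1, 3, 9}  B4 = {0, 1, 5, 9}  B5 = {1, 2, 3, 9}  B6 = {1, 6, 7, 9}  B7 = {1, 4, 8, 9}
Tree: B1–B2, B2–B3, B3–B4, B2–B5, B1–B6, B1–B7
The largest bag has 4 vertices, giving width 3; this decomposition certifies tw(G) ≤ 3. Conversely, {0, 1, 3, 9} is a clique of size 4, and the vertices of any clique must share a bag in every tree decomposition; so some bag has ≥ 4 vertices and tw(G) ≥ 3. Hence tw(G) = 3 exactly.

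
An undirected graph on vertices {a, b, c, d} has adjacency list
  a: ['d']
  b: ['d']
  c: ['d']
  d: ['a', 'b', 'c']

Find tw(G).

A width-1 tree decomposition is:
Bags: B1 = {c, d}  B2 = {b, d}  B3 = {a, d}
Tree: B1–B2, B2–B3
The largest bag has 2 vertices, giving width 1; this decomposition certifies tw(G) ≤ 1. G has an edge, so its treewidth is at least 1. The upper and lower bounds meet at 1, so that is the treewidth.

1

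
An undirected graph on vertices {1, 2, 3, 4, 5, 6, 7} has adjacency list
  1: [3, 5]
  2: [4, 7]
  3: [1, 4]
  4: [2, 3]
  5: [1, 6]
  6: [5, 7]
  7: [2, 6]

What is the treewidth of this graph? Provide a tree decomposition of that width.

Treewidth 2.
Bags: B1 = {1, 3, 5}  B2 = {3, 4, 5}  B3 = {2, 4, 5}  B4 = {2, 5, 7}  B5 = {5, 6, 7}
Tree: B1–B2, B2–B3, B3–B4, B4–B5

Each bag holds 3 vertices, so the decomposition has width 2, which upper-bounds the treewidth. For the lower bound, G contains the cycle 5–1–3–4–2–7–6–5, so G is not a forest; only forests have treewidth ≤ 1, hence tw(G) ≥ 2. Therefore the treewidth is 2.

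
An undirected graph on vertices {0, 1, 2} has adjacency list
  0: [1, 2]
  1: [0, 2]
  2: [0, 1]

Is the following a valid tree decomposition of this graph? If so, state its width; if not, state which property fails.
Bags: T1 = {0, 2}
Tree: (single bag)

No — vertex 1 appears in no bag.

A tree decomposition must satisfy three properties: every vertex lies in some bag; for every edge, both endpoints lie together in some bag; and for every vertex, the bags containing it form a connected subtree. Here vertex 1 appears in no bag, so the decomposition is invalid.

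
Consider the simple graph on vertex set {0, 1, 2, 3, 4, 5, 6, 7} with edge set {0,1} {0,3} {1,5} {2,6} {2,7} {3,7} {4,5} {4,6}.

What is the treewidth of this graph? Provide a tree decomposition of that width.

Every bag has size at most 3, so the width is 3 − 1 = 2 and tw(G) ≤ 2. For the lower bound, G contains the cycle 7–3–0–1–5–4–6–2–7, so G is not a forest; only forests have treewidth ≤ 1, hence tw(G) ≥ 2. Therefore the treewidth is 2.

Treewidth 2.
Bags: B1 = {0, 3, 7}  B2 = {0, 1, 7}  B3 = {1, 5, 7}  B4 = {4, 5, 7}  B5 = {4, 6, 7}  B6 = {2, 6, 7}
Tree: B1–B2, B2–B3, B3–B4, B4–B5, B5–B6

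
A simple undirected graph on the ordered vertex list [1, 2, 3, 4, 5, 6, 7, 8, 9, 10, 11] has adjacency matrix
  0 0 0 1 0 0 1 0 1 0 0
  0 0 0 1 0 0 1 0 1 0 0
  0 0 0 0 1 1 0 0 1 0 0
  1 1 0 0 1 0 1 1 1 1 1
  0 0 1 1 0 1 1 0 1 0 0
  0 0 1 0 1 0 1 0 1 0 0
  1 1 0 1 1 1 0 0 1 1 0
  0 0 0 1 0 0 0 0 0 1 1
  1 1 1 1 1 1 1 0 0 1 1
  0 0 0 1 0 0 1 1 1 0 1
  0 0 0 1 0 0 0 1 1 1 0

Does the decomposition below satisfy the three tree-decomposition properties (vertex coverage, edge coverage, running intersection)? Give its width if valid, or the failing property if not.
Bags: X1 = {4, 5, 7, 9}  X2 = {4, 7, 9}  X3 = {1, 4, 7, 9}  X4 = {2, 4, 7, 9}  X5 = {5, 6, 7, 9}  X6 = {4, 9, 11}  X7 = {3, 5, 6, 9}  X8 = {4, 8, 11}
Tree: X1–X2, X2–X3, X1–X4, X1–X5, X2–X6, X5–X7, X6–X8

No — vertex 10 appears in no bag.

A tree decomposition must satisfy three properties: every vertex lies in some bag; for every edge, both endpoints lie together in some bag; and for every vertex, the bags containing it form a connected subtree. Here vertex 10 appears in no bag, so the decomposition is invalid.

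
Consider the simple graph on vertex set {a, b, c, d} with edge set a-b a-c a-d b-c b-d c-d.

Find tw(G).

A width-3 tree decomposition is:
Bags: B1 = {a, b, c, d}
Tree: (single bag)
A single bag containing all 4 vertices is trivially a valid decomposition of width 3. On the other hand G contains the 4-clique {a, b, c, d}. A clique must lie in a single bag of any decomposition, so no decomposition can have width below 3. The upper and lower bounds meet at 3, so that is the treewidth.

3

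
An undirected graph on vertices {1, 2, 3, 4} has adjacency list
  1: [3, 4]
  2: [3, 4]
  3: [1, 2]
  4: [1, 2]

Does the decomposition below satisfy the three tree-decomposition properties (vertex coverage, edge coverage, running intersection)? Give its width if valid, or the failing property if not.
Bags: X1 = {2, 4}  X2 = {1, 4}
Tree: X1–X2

No — vertex 3 appears in no bag.

A tree decomposition must satisfy three properties: every vertex lies in some bag; for every edge, both endpoints lie together in some bag; and for every vertex, the bags containing it form a connected subtree. Here vertex 3 appears in no bag, so the decomposition is invalid.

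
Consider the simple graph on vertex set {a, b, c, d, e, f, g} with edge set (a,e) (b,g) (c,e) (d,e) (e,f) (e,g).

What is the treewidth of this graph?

1

A width-1 tree decomposition is:
Bags: B1 = {a, e}  B2 = {c, e}  B3 = {d, e}  B4 = {e, g}  B5 = {e, f}  B6 = {b, g}
Tree: B1–B2, B1–B3, B2–B4, B4–B5, B4–B6
Every bag has size at most 2, so the width is 2 − 1 = 1 and tw(G) ≤ 1. Since G has at least one edge (e.g. e–a), it is not an edgeless graph, so tw(G) ≥ 1. Therefore the treewidth is 1.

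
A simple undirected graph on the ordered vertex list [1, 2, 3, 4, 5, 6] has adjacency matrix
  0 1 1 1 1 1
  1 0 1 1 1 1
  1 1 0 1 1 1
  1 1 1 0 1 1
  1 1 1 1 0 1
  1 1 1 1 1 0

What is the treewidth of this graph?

5

A width-5 tree decomposition is:
Bags: B1 = {1, 2, 3, 4, 5, 6}
Tree: (single bag)
With just one bag of size 6, the width is 6 − 1 = 5, so tw(G) ≤ 5. On the other hand G contains the 6-clique {1, 2, 3, 4, 5, 6}. A clique must lie in a single bag of any decomposition, so no decomposition can have width below 5. Therefore the treewidth is 5.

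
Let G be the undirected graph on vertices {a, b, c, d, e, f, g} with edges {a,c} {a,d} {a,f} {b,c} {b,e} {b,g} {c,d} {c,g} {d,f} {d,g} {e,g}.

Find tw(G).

A width-2 tree decomposition is:
Bags: B1 = {c, d, g}  B2 = {a, c, d}  B3 = {b, c, g}  B4 = {b, e, g}  B5 = {a, d, f}
Tree: B1–B2, B1–B3, B3–B4, B2–B5
The largest bag has 3 vertices, giving width 2; this decomposition certifies tw(G) ≤ 2. Conversely, {c, d, g} is a clique of size 3, and the vertices of any clique must share a bag in every tree decomposition; so some bag has ≥ 3 vertices and tw(G) ≥ 2. Hence tw(G) = 2 exactly.

2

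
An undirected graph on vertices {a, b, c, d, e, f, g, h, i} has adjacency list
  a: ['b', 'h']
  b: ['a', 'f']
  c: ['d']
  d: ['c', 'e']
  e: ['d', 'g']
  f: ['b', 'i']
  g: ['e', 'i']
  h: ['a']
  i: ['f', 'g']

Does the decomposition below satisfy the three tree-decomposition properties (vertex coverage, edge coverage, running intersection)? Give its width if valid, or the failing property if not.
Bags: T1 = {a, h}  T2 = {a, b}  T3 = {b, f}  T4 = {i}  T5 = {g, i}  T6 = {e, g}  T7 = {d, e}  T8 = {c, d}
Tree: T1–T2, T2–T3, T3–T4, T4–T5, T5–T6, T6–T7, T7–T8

A tree decomposition must satisfy three properties: every vertex lies in some bag; for every edge, both endpoints lie together in some bag; and for every vertex, the bags containing it form a connected subtree. Here edge (f,i) lies in no bag, so the decomposition is invalid.

No — edge (f,i) lies in no bag.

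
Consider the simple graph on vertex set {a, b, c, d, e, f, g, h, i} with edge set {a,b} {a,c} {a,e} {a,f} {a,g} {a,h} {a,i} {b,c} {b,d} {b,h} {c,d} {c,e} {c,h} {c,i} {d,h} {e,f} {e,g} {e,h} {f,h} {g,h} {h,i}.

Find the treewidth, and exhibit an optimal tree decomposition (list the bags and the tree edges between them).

Treewidth 3.
One optimal decomposition is:
Bags: B1 = {a, e, g, h}  B2 = {a, c, e, h}  B3 = {a, e, f, h}  B4 = {a, b, c, h}  B5 = {b, c, d, h}  B6 = {a, c, h, i}
Tree: B1–B2, B2–B3, B2–B4, B4–B5, B4–B6

Each bag holds 4 vertices, so the decomposition has width 3, which upper-bounds the treewidth. On the other hand G contains the 4-clique {b, c, d, h}. A clique must lie in a single bag of any decomposition, so no decomposition can have width below 3. Therefore the treewidth is 3.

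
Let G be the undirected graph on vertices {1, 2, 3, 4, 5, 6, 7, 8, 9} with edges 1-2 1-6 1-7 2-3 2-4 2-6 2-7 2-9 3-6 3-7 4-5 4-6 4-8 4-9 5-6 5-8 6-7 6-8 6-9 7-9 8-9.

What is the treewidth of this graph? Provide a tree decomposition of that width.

Each bag holds 4 vertices, so the decomposition has width 3, which upper-bounds the treewidth. Conversely, {4, 6, 8, 9} is a clique of size 4, and the vertices of any clique must share a bag in every tree decomposition; so some bag has ≥ 4 vertices and tw(G) ≥ 3. Therefore the treewidth is 3.

Treewidth 3.
One optimal decomposition is:
Bags: B1 = {1, 2, 6, 7}  B2 = {2, 6, 7, 9}  B3 = {2, 4, 6, 9}  B4 = {4, 6, 8, 9}  B5 = {4, 5, 6, 8}  B6 = {2, 3, 6, 7}
Tree: B1–B2, B2–B3, B3–B4, B4–B5, B2–B6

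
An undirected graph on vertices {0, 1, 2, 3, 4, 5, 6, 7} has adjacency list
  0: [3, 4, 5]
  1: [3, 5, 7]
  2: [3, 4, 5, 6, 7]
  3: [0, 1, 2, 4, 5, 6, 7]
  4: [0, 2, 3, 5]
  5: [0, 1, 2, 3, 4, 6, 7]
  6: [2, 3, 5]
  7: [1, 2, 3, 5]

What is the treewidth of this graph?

A width-3 tree decomposition is:
Bags: B1 = {2, 3, 5, 7}  B2 = {2, 3, 4, 5}  B3 = {1, 3, 5, 7}  B4 = {2, 3, 5, 6}  B5 = {0, 3, 4, 5}
Tree: B1–B2, B1–B3, B2–B4, B2–B5
Each bag holds 4 vertices, so the decomposition has width 3, which upper-bounds the treewidth. For the lower bound, the 4 vertices {0, 3, 4, 5} are pairwise adjacent, and any tree decomposition puts a clique entirely inside one bag — forcing width ≥ 3. Hence tw(G) = 3 exactly.

3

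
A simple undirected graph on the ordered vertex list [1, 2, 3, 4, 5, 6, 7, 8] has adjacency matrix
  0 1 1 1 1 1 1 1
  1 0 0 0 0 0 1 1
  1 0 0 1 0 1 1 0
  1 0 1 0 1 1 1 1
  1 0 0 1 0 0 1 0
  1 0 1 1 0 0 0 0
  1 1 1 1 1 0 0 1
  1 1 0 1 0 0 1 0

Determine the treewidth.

3

A width-3 tree decomposition is:
Bags: B1 = {1, 4, 7, 8}  B2 = {1, 3, 4, 7}  B3 = {1, 4, 5, 7}  B4 = {1, 3, 4, 6}  B5 = {1, 2, 7, 8}
Tree: B1–B2, B1–B3, B2–B4, B1–B5
Each bag holds 4 vertices, so the decomposition has width 3, which upper-bounds the treewidth. Conversely, {1, 2, 7, 8} is a clique of size 4, and the vertices of any clique must share a bag in every tree decomposition; so some bag has ≥ 4 vertices and tw(G) ≥ 3. Therefore the treewidth is 3.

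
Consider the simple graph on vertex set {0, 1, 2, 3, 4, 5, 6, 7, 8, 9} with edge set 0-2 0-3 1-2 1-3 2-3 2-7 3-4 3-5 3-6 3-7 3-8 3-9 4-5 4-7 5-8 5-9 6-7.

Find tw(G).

A width-2 tree decomposition is:
Bags: B1 = {3, 6, 7}  B2 = {3, 4, 7}  B3 = {2, 3, 7}  B4 = {1, 2, 3}  B5 = {3, 4, 5}  B6 = {3, 5, 9}  B7 = {0, 2, 3}  B8 = {3, 5, 8}
Tree: B1–B2, B1–B3, B3–B4, B2–B5, B5–B6, B3–B7, B6–B8
Every bag has size at most 3, so the width is 3 − 1 = 2 and tw(G) ≤ 2. For the lower bound, the 3 vertices {0, 2, 3} are pairwise adjacent, and any tree decomposition puts a clique entirely inside one bag — forcing width ≥ 2. The upper and lower bounds meet at 2, so that is the treewidth.

2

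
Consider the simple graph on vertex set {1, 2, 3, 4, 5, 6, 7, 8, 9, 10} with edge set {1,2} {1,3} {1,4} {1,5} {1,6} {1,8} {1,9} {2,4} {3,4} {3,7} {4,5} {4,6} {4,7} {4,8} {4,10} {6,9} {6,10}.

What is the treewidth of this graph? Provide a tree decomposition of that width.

Treewidth 2.
Bags: B1 = {1, 2, 4}  B2 = {1, 4, 6}  B3 = {1, 3, 4}  B4 = {4, 6, 10}  B5 = {1, 4, 5}  B6 = {1, 4, 8}  B7 = {1, 6, 9}  B8 = {3, 4, 7}
Tree: B1–B2, B2–B3, B2–B4, B2–B5, B2–B6, B2–B7, B3–B8

Each bag holds 3 vertices, so the decomposition has width 2, which upper-bounds the treewidth. Conversely, {1, 6, 9} is a clique of size 3, and the vertices of any clique must share a bag in every tree decomposition; so some bag has ≥ 3 vertices and tw(G) ≥ 2. Combining the bounds, tw(G) = 2.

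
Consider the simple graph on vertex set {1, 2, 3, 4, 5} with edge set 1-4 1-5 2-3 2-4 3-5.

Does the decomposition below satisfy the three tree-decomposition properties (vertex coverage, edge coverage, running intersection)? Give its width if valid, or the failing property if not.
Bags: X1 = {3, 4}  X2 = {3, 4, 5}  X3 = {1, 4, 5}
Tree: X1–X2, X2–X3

No — vertex 2 appears in no bag.

A tree decomposition must satisfy three properties: every vertex lies in some bag; for every edge, both endpoints lie together in some bag; and for every vertex, the bags containing it form a connected subtree. Here vertex 2 appears in no bag, so the decomposition is invalid.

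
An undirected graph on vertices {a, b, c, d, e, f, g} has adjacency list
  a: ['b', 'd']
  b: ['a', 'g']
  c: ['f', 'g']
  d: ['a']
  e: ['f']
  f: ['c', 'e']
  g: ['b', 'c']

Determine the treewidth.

1

A width-1 tree decomposition is:
Bags: B1 = {a, d}  B2 = {a, b}  B3 = {b, g}  B4 = {c, g}  B5 = {c, f}  B6 = {e, f}
Tree: B1–B2, B2–B3, B3–B4, B4–B5, B5–B6
The largest bag has 2 vertices, giving width 1; this decomposition certifies tw(G) ≤ 1. Any graph with an edge has treewidth ≥ 1, and G has the edge d–a. The upper and lower bounds meet at 1, so that is the treewidth.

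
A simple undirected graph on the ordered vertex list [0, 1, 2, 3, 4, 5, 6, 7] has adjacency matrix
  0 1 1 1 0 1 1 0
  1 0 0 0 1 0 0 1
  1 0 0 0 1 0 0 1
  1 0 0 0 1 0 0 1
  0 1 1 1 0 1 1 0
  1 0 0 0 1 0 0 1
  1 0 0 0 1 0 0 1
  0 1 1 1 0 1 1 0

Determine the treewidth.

A width-3 tree decomposition is:
Bags: B1 = {0, 1, 4, 7}  B2 = {0, 4, 5, 7}  B3 = {0, 4, 6, 7}  B4 = {0, 3, 4, 7}  B5 = {0, 2, 4, 7}
Tree: B1–B2, B2–B3, B3–B4, B4–B5
Each bag holds 4 vertices, so the decomposition has width 3, which upper-bounds the treewidth. For the lower bound: the 4 vertex sets {1,4}, {5,7}, {0}, {6} are disjoint, each induces a connected subgraph, and every pair is joined by at least one edge of G. Contracting each set to a single vertex therefore yields K_{4} as a minor, and since treewidth is minor-monotone, tw(G) ≥ tw(K_{4}) = 3. Therefore the treewidth is 3.

3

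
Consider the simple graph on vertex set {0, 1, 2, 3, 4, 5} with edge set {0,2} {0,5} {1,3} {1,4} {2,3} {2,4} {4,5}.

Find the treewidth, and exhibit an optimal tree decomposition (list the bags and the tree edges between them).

Treewidth 2.
One optimal decomposition is:
Bags: B1 = {1, 2, 3}  B2 = {1, 2, 4}  B3 = {0, 2, 4}  B4 = {0, 4, 5}
Tree: B1–B2, B2–B3, B3–B4

The largest bag has 3 vertices, giving width 2; this decomposition certifies tw(G) ≤ 2. For the lower bound, G contains the cycle 3–1–4–2–3, so G is not a forest; only forests have treewidth ≤ 1, hence tw(G) ≥ 2. Combining the bounds, tw(G) = 2.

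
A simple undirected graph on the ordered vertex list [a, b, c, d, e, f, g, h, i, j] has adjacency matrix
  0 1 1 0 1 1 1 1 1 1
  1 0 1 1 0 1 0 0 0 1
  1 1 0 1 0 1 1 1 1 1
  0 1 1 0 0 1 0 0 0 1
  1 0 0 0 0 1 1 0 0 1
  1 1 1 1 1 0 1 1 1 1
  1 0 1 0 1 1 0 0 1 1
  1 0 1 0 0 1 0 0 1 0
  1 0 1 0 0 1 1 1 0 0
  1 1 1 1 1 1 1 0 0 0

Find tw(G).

A width-4 tree decomposition is:
Bags: B1 = {a, b, c, f, j}  B2 = {a, c, f, g, j}  B3 = {a, c, f, g, i}  B4 = {a, c, f, h, i}  B5 = {a, e, f, g, j}  B6 = {b, c, d, f, j}
Tree: B1–B2, B2–B3, B3–B4, B2–B5, B1–B6
Each bag holds 5 vertices, so the decomposition has width 4, which upper-bounds the treewidth. For the lower bound, the 5 vertices {a, e, f, g, j} are pairwise adjacent, and any tree decomposition puts a clique entirely inside one bag — forcing width ≥ 4. Therefore the treewidth is 4.

4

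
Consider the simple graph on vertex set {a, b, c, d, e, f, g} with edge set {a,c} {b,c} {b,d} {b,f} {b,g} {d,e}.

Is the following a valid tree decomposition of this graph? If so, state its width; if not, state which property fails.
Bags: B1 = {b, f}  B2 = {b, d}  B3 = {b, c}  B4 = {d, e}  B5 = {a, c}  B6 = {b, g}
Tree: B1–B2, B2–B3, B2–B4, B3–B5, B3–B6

Every vertex of G appears in some bag (union = {a, b, c, d, e, f, g}); every edge is covered by a bag; and for each vertex v the set of bags containing v is connected in the bag tree. The decomposition is therefore valid. The largest bag has 2 vertices, so the width is 1.

Yes; width 1.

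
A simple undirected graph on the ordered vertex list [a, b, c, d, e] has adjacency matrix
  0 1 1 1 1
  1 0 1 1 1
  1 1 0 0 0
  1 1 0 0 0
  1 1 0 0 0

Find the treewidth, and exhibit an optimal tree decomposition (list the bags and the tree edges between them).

Treewidth 2.
Bags: B1 = {a, b, e}  B2 = {a, b, d}  B3 = {a, b, c}
Tree: B1–B2, B1–B3

The largest bag has 3 vertices, giving width 2; this decomposition certifies tw(G) ≤ 2. For the lower bound, the 3 vertices {a, b, d} are pairwise adjacent, and any tree decomposition puts a clique entirely inside one bag — forcing width ≥ 2. Therefore the treewidth is 2.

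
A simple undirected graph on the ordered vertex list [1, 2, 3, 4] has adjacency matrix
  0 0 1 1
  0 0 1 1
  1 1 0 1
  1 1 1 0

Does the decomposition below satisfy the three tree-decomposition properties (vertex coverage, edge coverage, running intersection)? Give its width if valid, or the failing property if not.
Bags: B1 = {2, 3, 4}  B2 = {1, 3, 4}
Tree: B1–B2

Yes; width 2.

Vertex coverage: the bags together contain {1, 2, 3, 4}, the full vertex set. Edge coverage: each edge of G has both endpoints in at least one bag. Running intersection: for every vertex, the bags containing it form a connected subtree. All three properties hold, so this is a valid tree decomposition of width max|bag| − 1 = 2, and hence tw(G) ≤ 2.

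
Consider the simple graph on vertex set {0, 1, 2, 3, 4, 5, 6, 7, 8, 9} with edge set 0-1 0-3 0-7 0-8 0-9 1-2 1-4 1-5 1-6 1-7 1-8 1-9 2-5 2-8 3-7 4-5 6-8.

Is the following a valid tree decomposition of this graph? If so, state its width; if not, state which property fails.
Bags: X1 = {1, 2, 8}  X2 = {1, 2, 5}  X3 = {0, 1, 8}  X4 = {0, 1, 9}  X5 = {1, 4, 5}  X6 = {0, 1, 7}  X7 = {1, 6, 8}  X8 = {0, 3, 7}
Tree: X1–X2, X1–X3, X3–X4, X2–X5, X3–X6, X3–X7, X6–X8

Yes; width 2.

Checking the three conditions: (i) the bags cover all of {0, 1, 2, 3, 4, 5, 6, 7, 8, 9}; (ii) for each edge, some bag contains both endpoints; (iii) the bags containing any fixed vertex form a subtree. All hold, so the decomposition is valid with width 3 − 1 = 2.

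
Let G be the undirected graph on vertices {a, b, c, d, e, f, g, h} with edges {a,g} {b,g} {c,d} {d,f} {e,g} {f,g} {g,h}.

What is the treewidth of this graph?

A width-1 tree decomposition is:
Bags: B1 = {d, f}  B2 = {f, g}  B3 = {g, h}  B4 = {c, d}  B5 = {e, g}  B6 = {b, g}  B7 = {a, g}
Tree: B1–B2, B2–B3, B1–B4, B2–B5, B2–B6, B6–B7
Each bag holds 2 vertices, so the decomposition has width 1, which upper-bounds the treewidth. G has an edge, so its treewidth is at least 1. Combining the bounds, tw(G) = 1.

1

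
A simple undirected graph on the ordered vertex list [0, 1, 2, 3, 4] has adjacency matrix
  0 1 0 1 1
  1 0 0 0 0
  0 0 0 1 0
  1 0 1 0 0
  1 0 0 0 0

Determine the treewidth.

A width-1 tree decomposition is:
Bags: B1 = {0, 3}  B2 = {2, 3}  B3 = {0, 1}  B4 = {0, 4}
Tree: B1–B2, B1–B3, B1–B4
Every bag has size at most 2, so the width is 2 − 1 = 1 and tw(G) ≤ 1. Since G has at least one edge (e.g. 3–0), it is not an edgeless graph, so tw(G) ≥ 1. The upper and lower bounds meet at 1, so that is the treewidth.

1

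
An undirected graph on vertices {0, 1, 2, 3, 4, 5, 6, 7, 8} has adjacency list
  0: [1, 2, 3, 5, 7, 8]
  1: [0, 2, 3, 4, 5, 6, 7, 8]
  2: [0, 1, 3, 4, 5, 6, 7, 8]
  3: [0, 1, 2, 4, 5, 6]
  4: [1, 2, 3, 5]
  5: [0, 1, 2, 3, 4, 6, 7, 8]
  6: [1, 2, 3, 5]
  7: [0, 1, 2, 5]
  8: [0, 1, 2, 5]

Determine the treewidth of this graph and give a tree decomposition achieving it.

Treewidth 4.
Bags: B1 = {0, 1, 2, 3, 5}  B2 = {0, 1, 2, 5, 7}  B3 = {1, 2, 3, 5, 6}  B4 = {1, 2, 3, 4, 5}  B5 = {0, 1, 2, 5, 8}
Tree: B1–B2, B1–B3, B3–B4, B1–B5

Every bag has size at most 5, so the width is 5 − 1 = 4 and tw(G) ≤ 4. Conversely, {0, 1, 2, 5, 8} is a clique of size 5, and the vertices of any clique must share a bag in every tree decomposition; so some bag has ≥ 5 vertices and tw(G) ≥ 4. The upper and lower bounds meet at 4, so that is the treewidth.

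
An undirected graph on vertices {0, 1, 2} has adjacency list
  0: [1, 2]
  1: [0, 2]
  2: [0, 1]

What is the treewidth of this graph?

2

A width-2 tree decomposition is:
Bags: B1 = {0, 1, 2}
Tree: (single bag)
A single bag containing all 3 vertices is trivially a valid decomposition of width 2. Conversely, {0, 1, 2} is a clique of size 3, and the vertices of any clique must share a bag in every tree decomposition; so some bag has ≥ 3 vertices and tw(G) ≥ 2. Combining the bounds, tw(G) = 2.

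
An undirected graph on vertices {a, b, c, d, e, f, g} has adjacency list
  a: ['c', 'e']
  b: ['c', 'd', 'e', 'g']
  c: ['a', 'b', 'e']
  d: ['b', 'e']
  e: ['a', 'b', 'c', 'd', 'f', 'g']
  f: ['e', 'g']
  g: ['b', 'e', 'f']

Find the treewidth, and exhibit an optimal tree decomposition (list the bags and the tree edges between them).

The largest bag has 3 vertices, giving width 2; this decomposition certifies tw(G) ≤ 2. On the other hand G contains the 3-clique {a, c, e}. A clique must lie in a single bag of any decomposition, so no decomposition can have width below 2. Hence tw(G) = 2 exactly.

Treewidth 2.
Bags: B1 = {b, e, g}  B2 = {b, d, e}  B3 = {e, f, g}  B4 = {b, c, e}  B5 = {a, c, e}
Tree: B1–B2, B1–B3, B2–B4, B4–B5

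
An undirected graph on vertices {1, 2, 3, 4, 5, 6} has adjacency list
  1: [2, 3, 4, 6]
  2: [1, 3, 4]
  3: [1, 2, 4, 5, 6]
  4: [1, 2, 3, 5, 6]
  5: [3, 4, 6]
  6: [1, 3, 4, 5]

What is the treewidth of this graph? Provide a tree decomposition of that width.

Every bag has size at most 4, so the width is 4 − 1 = 3 and tw(G) ≤ 3. Conversely, {1, 2, 3, 4} is a clique of size 4, and the vertices of any clique must share a bag in every tree decomposition; so some bag has ≥ 4 vertices and tw(G) ≥ 3. Hence tw(G) = 3 exactly.

Treewidth 3.
One such decomposition:
Bags: B1 = {3, 4, 5, 6}  B2 = {1, 3, 4, 6}  B3 = {1, 2, 3, 4}
Tree: B1–B2, B2–B3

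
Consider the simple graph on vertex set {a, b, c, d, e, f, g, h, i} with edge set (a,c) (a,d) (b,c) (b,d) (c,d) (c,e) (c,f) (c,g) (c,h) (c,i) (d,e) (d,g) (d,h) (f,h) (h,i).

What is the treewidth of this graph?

2

A width-2 tree decomposition is:
Bags: B1 = {c, f, h}  B2 = {c, d, h}  B3 = {c, d, g}  B4 = {b, c, d}  B5 = {a, c, d}  B6 = {c, h, i}  B7 = {c, d, e}
Tree: B1–B2, B2–B3, B2–B4, B3–B5, B2–B6, B5–B7
Each bag holds 3 vertices, so the decomposition has width 2, which upper-bounds the treewidth. For the lower bound, the 3 vertices {c, d, g} are pairwise adjacent, and any tree decomposition puts a clique entirely inside one bag — forcing width ≥ 2. Hence tw(G) = 2 exactly.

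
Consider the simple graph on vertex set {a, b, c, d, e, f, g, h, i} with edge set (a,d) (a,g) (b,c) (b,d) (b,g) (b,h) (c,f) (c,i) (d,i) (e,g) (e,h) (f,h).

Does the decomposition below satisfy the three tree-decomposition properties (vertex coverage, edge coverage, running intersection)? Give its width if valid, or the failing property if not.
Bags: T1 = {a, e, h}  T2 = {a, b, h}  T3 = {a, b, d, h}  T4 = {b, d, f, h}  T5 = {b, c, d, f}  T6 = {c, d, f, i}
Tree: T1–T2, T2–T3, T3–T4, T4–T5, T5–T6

A tree decomposition must satisfy three properties: every vertex lies in some bag; for every edge, both endpoints lie together in some bag; and for every vertex, the bags containing it form a connected subtree. Here vertex g appears in no bag, so the decomposition is invalid.

No — vertex g appears in no bag.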